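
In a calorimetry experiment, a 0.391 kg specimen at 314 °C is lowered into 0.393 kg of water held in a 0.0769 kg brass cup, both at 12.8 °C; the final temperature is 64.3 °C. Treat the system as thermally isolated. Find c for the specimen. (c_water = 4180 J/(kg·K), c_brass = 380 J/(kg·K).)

c ≈ 882 J/(kg·K)

Energy conservation, ΣQ = 0:
0.391·c·(64.3 − 314) + 0.393·4180·(64.3 − 12.8) + 0.0769·380·(64.3 − 12.8) = 0
-97.63 c = -86106
c = -86106/-97.63 ≈ 881.9 J/(kg·K)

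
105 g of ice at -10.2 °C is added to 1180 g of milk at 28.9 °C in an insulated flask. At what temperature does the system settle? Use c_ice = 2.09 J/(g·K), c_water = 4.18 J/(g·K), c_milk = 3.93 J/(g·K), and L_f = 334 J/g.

T_f ≈ 19.1 °C

Setting the total heat transfer to zero:
ice -10.2→0 °C: 105×2.09×10.2 = 2238.4
  melt ice: 105×334 = 35070
  meltwater 0→T: 105×4.18×T = 438.9 T
  milk cools: 1180×3.93×(T − 28.9) = 4637.4(T − 28.9)
5076.3 T = 134021 − 37308 = 96712
T ≈ 19.05 °C. Since T > 0 °C, the all-ice-melts assumption holds.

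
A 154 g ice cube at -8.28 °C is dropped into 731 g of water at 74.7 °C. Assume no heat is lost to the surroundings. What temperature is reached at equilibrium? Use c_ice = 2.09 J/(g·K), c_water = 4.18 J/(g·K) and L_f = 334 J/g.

T_f ≈ 47.1 °C

Let T be the final temperature. ΣQ_i = 0:
ice -8.28→0 °C: 154·2.09·8.28 = 2665; fusion: m_ice L_f = 154·334 = 51436; meltwater 0→T: 154·4.18·T = 643.72 T; water: 3055.6(T − 74.7)
3699.3 T = 228252 − 54101 = 174151
T ≈ 47.08 °C — above 0 °C, consistent with complete melting.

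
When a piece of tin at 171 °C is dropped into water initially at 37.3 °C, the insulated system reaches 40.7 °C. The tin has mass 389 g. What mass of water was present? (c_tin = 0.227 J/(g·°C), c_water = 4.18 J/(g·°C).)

m ≈ 810 g

Heat lost by the tin = heat gained by the water:
389·0.227·(171 − 40.7) = m·4.18·(40.7 − 37.3)
14.21 m = 11506  ⇒  m ≈ 809.6 g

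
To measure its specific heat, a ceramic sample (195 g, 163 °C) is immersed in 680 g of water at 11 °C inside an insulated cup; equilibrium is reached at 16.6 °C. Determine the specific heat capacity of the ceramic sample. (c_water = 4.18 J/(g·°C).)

Energy conservation, ΣQ = 0:
195×c×(16.6 − 163) + 680×4.18×(16.6 − 11) = 0
-28548 c = -15917
c = -15917/-28548 ≈ 0.5576 J/(g·°C)

c ≈ 0.558 J/(g·°C)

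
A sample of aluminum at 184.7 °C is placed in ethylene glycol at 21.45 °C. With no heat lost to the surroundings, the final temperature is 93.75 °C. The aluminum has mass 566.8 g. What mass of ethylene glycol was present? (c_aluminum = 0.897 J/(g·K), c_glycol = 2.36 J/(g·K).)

Energy conservation, ΣQ = 0:
566.8×0.897×(93.75 − 184.7) + m×2.36×(93.75 − 21.45) = 0
170.63 m = 46241
m = 46241/170.63 ≈ 271 g

m ≈ 271 g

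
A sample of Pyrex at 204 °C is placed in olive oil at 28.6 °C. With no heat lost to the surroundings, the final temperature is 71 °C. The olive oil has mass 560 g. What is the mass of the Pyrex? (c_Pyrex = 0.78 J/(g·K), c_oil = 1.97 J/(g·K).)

Heat lost by the Pyrex = heat gained by the oil:
m×0.78×(204 − 71) = 560×1.97×(71 − 28.6)
103.74 m = 46776  ⇒  m ≈ 450.9 g

m ≈ 451 g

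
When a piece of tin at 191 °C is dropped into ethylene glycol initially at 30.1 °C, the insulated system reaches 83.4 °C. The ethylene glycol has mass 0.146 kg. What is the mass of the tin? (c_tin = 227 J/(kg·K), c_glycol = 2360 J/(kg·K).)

m ≈ 0.752 kg

Conservation of energy gives ΣQ = 0:
m×227×(83.4 − 191) + 0.146×2360×(83.4 − 30.1) = 0
-24425 m = -18365
m = -18365/-24425 ≈ 0.7519 kg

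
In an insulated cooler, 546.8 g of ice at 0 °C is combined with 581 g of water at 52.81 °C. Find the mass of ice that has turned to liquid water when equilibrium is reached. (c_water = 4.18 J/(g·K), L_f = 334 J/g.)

Heat available from the water dropping to 0 °C: 581×4.18×52.81 = 128253 J.
Melting all 546.8 g of ice would need 546.8×334 = 182631 J.
128253 J < 182631 J, so only part of the ice melts and the system sits at 0 °C.
Mass melted = 128253/334 ≈ 384 g.

m_melted ≈ 384 g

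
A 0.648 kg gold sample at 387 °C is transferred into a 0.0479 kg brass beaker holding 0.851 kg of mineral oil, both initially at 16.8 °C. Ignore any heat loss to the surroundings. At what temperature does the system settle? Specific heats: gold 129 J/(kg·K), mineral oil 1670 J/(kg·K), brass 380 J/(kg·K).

T_f ≈ 37.1 °C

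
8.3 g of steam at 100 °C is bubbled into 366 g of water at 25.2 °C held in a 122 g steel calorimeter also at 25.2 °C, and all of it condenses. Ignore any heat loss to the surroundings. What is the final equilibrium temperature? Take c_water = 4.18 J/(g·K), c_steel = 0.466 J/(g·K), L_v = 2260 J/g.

Setting the total heat transfer to zero:
latent heat released on condensation: 8.3·2260 = 18758
  condensed water 100 °C→T: 34.69(T − 100)
  original water: 1529.9(T − 25.2)
  cup: 56.85(T − 25.2)
1621.4 T = 18758 + 3469.4 + 39986 = 62213
T ≈ 38.37 °C (< 100 °C, so full condensation is consistent).

T_f ≈ 38.4 °C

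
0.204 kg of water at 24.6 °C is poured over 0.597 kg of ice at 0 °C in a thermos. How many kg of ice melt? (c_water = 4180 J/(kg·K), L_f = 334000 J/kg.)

Heat available from the water dropping to 0 °C: 0.204·4180·24.6 = 20977 J.
To melt every bit of ice: 0.597·334000 = 199398 J.
That's not enough to melt it all — equilibrium is at 0 °C with ice remaining.
Mass melted = 20977/334000 ≈ 0.06281 kg.

m_melted ≈ 0.0628 kg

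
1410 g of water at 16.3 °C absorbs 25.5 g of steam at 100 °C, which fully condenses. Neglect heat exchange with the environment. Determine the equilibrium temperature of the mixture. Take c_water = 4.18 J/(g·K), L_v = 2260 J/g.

Taking heat into each body as positive, Σ m c ΔT = 0:
condense steam: −25.5·2260 = −57630; condensed water 100 °C→T: 106.59(T − 100); water warms: 1410·4.18·(T − 16.3) = 5893.8(T − 16.3)
6000.4 T = 57630 + 10659 + 96069 = 164358
T ≈ 27.39 °C — below 100 °C, confirming all the steam condensed.

T_f ≈ 27.4 °C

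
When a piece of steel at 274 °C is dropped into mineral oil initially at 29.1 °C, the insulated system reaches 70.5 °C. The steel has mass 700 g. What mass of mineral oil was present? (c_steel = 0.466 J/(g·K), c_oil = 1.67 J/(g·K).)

m ≈ 960 g

Heat gained plus heat lost sum to zero:
700×0.466×(70.5 − 274) + m×1.67×(70.5 − 29.1) = 0
69.14 m = 66382
m = 66382/69.14 ≈ 960.1 g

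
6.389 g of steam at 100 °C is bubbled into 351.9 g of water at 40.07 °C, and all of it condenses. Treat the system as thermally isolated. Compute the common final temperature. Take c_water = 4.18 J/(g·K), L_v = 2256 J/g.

Let T be the final temperature. ΣQ_i = 0:
condense steam: −6.389×2256 = −14414
  condensate cools 100→T: 6.389×4.18×(T − 100) = 26.71(T − 100)
  original water: 1470.9(T − 40.07)
1497.6 T = 14414 + 2670.6 + 58941 = 76025
T ≈ 50.76 °C, under the boiling point, so the assumption holds.

T_f ≈ 50.8 °C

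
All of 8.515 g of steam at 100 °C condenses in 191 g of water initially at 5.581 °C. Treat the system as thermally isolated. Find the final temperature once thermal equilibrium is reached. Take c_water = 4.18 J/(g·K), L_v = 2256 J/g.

Let T be the final temperature. ΣQ_i = 0:
condense steam: −8.515·2256 = −19210
  condensed water 100 °C→T: 35.59(T − 100)
  original water: 798.38(T − 5.581)
833.97 T = 19210 + 3559.3 + 4455.8 = 27225
T ≈ 32.64 °C, under the boiling point, so the assumption holds.

T_f ≈ 32.6 °C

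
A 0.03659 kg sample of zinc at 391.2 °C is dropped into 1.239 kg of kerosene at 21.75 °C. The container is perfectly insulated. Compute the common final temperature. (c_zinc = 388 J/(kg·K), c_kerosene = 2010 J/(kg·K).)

Let T be the final temperature. ΣQ_i = 0:
0.03659*388*(T − 391.2) + 1.239*2010*(T − 21.75) = 0
(14.2 + 2490.4) T = 14.2*391.2 + 2490.4*21.75
T = 59720 / 2504.6 = 23.8 °C

T_f ≈ 23.8 °C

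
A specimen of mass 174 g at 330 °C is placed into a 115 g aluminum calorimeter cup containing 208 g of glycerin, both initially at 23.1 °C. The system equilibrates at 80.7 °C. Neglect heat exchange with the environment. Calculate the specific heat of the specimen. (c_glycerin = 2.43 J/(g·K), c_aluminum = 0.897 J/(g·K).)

c ≈ 0.808 J/(g·K)

Heat gained plus heat lost sum to zero:
174×c×(80.7 − 330) + 208×2.43×(80.7 − 23.1) + 115×0.897×(80.7 − 23.1) = 0
-43378 c = -35055
c = -35055/-43378 ≈ 0.8081 J/(g·K)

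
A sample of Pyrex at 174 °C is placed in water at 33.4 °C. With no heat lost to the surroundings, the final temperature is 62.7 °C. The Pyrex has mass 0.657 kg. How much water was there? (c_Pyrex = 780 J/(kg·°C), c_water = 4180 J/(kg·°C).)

|Q_Pyrex| = |Q_water|:
0.657×780×(174 − 62.7) = m×4180×(62.7 − 33.4)
122474 m = 57037  ⇒  m ≈ 0.4657 kg

m ≈ 0.466 kg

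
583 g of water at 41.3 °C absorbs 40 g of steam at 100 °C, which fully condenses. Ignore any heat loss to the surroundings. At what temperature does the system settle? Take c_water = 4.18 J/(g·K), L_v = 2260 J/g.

T_f ≈ 79.8 °C

Conservation of energy gives ΣQ = 0:
latent heat released on condensation: 40·2260 = 90400
  condensate cools 100→T: 40·4.18·(T − 100) = 167.2(T − 100)
  original water: 2436.9(T − 41.3)
2604.1 T = 90400 + 16720 + 100646 = 207766
T ≈ 79.78 °C (< 100 °C, so full condensation is consistent).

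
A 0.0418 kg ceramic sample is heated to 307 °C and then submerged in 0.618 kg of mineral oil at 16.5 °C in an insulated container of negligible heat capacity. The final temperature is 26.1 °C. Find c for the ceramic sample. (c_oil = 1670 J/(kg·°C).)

c ≈ 844 J/(kg·°C)

m_s c (T_s − T_f) = m_oil c_oil (T_f − T_0):
0.0418×c×(307 − 26.1) = 0.618×1670×(26.1 − 16.5)
11.74 c = 9907.8  ⇒  c ≈ 843.8 J/(kg·°C)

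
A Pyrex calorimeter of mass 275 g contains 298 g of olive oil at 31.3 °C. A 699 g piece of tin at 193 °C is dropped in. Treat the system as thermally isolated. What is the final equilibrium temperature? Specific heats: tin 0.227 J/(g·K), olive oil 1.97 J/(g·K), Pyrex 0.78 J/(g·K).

Setting the total heat transfer to zero:
699·0.227·(T − 193) + 298·1.97·(T − 31.3) + 275·0.78·(T − 31.3) = 0
158.67(T − 193) + 587.06(T − 31.3) + 214.5(T − 31.3) = 0
960.23 T = 55713
T = 55713 / 960.23 = 58 °C

T_f ≈ 58.0 °C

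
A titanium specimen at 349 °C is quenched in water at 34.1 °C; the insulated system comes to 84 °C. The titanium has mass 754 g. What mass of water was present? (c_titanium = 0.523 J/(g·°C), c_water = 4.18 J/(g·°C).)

m ≈ 501 g

Heat gained plus heat lost sum to zero:
754·0.523·(84 − 349) + m·4.18·(84 − 34.1) = 0
208.58 m = 104501
m = 104501/208.58 ≈ 501 g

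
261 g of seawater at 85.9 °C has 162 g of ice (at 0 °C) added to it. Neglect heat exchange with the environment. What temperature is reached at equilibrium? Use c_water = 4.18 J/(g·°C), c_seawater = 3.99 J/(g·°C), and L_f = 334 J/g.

T_f ≈ 20.6 °C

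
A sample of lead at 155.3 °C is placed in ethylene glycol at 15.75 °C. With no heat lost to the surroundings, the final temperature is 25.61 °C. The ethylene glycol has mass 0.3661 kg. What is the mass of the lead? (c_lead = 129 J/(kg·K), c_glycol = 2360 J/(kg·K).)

m ≈ 0.509 kg

Heat lost by the lead = heat gained by the glycol:
m×129×(155.3 − 25.61) = 0.3661×2360×(25.61 − 15.75)
16730 m = 8519  ⇒  m ≈ 0.5092 kg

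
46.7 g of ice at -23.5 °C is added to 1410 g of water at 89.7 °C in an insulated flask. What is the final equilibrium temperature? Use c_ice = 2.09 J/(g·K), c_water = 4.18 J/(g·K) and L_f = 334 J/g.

Conservation of energy gives ΣQ = 0:
ice -23.5→0 °C: 46.7×2.09×23.5 = 2293.7
  melt ice: 46.7×334 = 15598
  meltwater 0→T: 46.7×4.18×T = 195.21 T
  water: 5893.8(T − 89.7)
6089 T = 528674 − 17891 = 510782
T ≈ 83.89 °C (positive, so assuming full melt was valid).

T_f ≈ 83.9 °C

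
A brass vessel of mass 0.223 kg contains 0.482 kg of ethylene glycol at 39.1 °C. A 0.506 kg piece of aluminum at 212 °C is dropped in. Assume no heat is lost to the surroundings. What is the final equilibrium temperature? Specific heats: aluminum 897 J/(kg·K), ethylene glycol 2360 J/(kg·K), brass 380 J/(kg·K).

Taking heat into each body as positive, Σ m c ΔT = 0:
0.506*897*(T − 212) + 0.482*2360*(T − 39.1) + 0.223*380*(T − 39.1) = 0
453.88(T − 212) + 1137.5(T − 39.1) + 84.74(T − 39.1) = 0
(453.88 + 1137.5 + 84.74) T = 453.88*212 + 1137.5*39.1 + 84.74*39.1
T = 144013 / 1676.1 = 85.9 °C

T_f ≈ 85.9 °C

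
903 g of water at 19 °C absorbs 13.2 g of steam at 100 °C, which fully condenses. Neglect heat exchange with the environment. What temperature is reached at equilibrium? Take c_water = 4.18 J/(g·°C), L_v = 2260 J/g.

T_f ≈ 28.0 °C

Sum of m c ΔT and latent-heat terms is zero:
steam→water at 100 °C releases m L_v = 13.2·2260 = 29832
  condensed water 100 °C→T: 55.18(T − 100)
  original water: 3774.5(T − 19)
3829.7 T = 29832 + 5517.6 + 71716 = 107066
T ≈ 27.96 °C (< 100 °C, so full condensation is consistent).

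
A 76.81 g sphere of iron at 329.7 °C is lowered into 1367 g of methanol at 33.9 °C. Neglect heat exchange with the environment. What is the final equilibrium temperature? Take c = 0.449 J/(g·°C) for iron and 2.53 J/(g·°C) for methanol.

Heat lost by the iron equals heat gained by the methanol:
76.81×0.449×(329.7 − T) = 1367×2.53×(T − 33.9)
34.49(329.7 − T) = 3458.5(T − 33.9)
3493 T = 128614  ⇒  T ≈ 36.82 °C

T_f ≈ 36.8 °C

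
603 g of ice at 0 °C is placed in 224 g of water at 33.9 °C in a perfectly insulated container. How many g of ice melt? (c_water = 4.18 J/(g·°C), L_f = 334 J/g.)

m_melted ≈ 95 g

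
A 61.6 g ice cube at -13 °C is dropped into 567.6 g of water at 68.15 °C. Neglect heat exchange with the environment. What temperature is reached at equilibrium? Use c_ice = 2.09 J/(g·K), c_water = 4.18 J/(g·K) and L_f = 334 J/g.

Heat gained plus heat lost sum to zero:
ice -13→0 °C: 61.6×2.09×13 = 1673.7; latent heat to melt: 61.6×334 = 20574; warm the meltwater: 257.49 T; water cools: 567.6×4.18×(T − 68.15) = 2372.6(T − 68.15)
2630.1 T = 161691 − 22248 = 139442
T ≈ 53.02 °C — above 0 °C, consistent with complete melting.

T_f ≈ 53.0 °C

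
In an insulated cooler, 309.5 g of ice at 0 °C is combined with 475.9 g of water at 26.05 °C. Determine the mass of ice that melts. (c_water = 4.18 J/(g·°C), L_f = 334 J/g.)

m_melted ≈ 155 g

Cooling the water to 0 °C releases 475.9×4.18×26.05 = 51820 J.
Fully melting the ice requires m_ice L_f = 309.5×334 = 103373 J.
Since 51820 < 103373 J, not all the ice melts; equilibrium is at 0 °C.
m_melt = 51820 / L_f = 155.2 g.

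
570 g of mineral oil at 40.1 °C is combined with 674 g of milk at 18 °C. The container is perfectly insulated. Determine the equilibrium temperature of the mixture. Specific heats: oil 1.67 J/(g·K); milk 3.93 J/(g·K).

T_f = Σ m_i c_i T_i / Σ m_i c_i:
T_f = (951.9*40.1 + 2648.8*18) / (951.9 + 2648.8)
    = 85850 / 3600.7 ≈ 23.84 °C

T_f ≈ 23.8 °C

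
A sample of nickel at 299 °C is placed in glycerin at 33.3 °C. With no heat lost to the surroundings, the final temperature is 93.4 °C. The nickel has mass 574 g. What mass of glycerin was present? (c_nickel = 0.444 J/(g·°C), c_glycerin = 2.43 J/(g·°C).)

|Q_nickel| = |Q_glycerin|:
574×0.444×(299 − 93.4) = m×2.43×(93.4 − 33.3)
146.04 m = 52398  ⇒  m ≈ 358.8 g

m ≈ 359 g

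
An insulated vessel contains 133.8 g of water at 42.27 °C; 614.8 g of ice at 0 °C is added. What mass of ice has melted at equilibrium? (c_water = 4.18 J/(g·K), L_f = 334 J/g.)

m_melted ≈ 70.8 g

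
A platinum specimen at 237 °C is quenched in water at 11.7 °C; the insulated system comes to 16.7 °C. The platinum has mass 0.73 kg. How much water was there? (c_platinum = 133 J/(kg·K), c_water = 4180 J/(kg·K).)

Setting the total heat transfer to zero:
0.73×133×(16.7 − 237) + m×4180×(16.7 − 11.7) = 0
20900 m = 21389
m = 21389/20900 ≈ 1.023 kg

m ≈ 1.02 kg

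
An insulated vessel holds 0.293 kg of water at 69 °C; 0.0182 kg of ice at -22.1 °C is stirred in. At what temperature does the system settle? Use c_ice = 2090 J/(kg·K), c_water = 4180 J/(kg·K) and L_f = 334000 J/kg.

T_f ≈ 59.6 °C

Let T be the final temperature. ΣQ_i = 0:
warm ice to 0 °C: 0.0182×2090×(0 − (-22.1)) = 840.64
  latent heat to melt: 0.0182×334000 = 6078.8
  meltwater 0→T: 0.0182×4180×T = 76.08 T
  water: 1224.7(T − 69)
1300.8 T = 84507 − 6919.4 = 77588
T ≈ 59.65 °C. Since T > 0 °C, the all-ice-melts assumption holds.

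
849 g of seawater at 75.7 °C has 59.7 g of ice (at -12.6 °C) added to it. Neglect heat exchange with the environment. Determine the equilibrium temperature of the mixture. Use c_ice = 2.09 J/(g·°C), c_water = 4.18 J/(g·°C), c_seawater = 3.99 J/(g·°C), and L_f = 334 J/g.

Energy balance with sensible and latent terms:
warm ice to 0 °C: 59.7×2.09×(0 − (-12.6)) = 1572.1
  fusion: m_ice L_f = 59.7×334 = 19940
  warm the meltwater: 249.55 T
  seawater: 3387.5(T − 75.7)
3637.1 T = 256435 − 21512 = 234923
T ≈ 64.59 °C. Since T > 0 °C, the all-ice-melts assumption holds.

T_f ≈ 64.6 °C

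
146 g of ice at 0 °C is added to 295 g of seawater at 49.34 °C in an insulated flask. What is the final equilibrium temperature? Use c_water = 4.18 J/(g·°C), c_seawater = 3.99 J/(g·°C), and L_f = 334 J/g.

T_f ≈ 5.2 °C

Net heat exchanged in the isolated system is zero:
fusion: m_ice L_f = 146×334 = 48764
  warm the meltwater: 610.28 T
  seawater cools: 295×3.99×(T − 49.34) = 1177(T − 49.34)
1787.3 T = 58076 − 48764 = 9311.6
T ≈ 5.21 °C. Since T > 0 °C, the all-ice-melts assumption holds.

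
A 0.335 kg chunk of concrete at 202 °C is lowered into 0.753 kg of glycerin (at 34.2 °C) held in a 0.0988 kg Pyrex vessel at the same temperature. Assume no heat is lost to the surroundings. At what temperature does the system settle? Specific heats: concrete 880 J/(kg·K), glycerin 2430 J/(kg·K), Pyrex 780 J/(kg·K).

T_f ≈ 56.7 °C

Heat gained plus heat lost sum to zero:
0.335×880×(T − 202) + 0.753×2430×(T − 34.2) + 0.0988×780×(T − 34.2) = 0
294.8(T − 202) + 1829.8(T − 34.2) + 77.06(T − 34.2) = 0
2201.7 T = 124764
T ≈ 56.67 °C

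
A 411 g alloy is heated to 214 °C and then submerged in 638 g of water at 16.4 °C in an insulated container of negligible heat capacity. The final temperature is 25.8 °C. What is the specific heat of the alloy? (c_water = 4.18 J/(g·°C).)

c ≈ 0.324 J/(g·°C)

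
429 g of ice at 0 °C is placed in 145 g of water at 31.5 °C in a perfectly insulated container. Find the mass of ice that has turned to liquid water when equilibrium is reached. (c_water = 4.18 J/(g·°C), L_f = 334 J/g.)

Water can give up m c ΔT = 145×4.18×31.5 = 19092 J before reaching 0 °C.
Fully melting the ice requires m_ice L_f = 429×334 = 143286 J.
19092 J < 143286 J, so only part of the ice melts and the system sits at 0 °C.
Mass melted = 19092/334 ≈ 57.16 g.

m_melted ≈ 57.2 g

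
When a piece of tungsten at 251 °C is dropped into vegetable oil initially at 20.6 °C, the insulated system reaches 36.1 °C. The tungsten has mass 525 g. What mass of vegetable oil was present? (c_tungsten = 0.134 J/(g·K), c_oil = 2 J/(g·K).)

m ≈ 488 g

Heat gained plus heat lost sum to zero:
525·0.134·(36.1 − 251) + m·2·(36.1 − 20.6) = 0
31 m = 15118
m = 15118/31 ≈ 487.7 g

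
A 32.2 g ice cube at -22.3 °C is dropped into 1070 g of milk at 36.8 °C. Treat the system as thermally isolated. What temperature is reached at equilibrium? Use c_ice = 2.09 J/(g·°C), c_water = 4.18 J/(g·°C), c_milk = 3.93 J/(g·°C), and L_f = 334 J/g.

Setting the total heat transfer to zero:
ice -22.3→0 °C: 32.2×2.09×22.3 = 1500.7
  fusion: m_ice L_f = 32.2×334 = 10755
  warm the meltwater: 134.6 T
  milk: 4205.1(T − 36.8)
4339.7 T = 154748 − 12256 = 142492
T ≈ 32.83 °C (positive, so assuming full melt was valid).

T_f ≈ 32.8 °C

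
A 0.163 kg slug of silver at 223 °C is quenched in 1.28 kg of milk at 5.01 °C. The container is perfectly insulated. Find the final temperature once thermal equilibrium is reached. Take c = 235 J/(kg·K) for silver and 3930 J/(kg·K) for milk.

T_f ≈ 6.7 °C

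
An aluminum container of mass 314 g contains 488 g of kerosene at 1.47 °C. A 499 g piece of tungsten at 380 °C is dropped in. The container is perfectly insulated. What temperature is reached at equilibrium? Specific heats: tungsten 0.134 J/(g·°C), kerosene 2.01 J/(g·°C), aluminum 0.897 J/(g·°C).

T_f ≈ 20.5 °C

T_f = Σ m_i c_i T_i / Σ m_i c_i:
T_f = (66.87*380 + 980.88*1.47 + 281.66*1.47) / (66.87 + 980.88 + 281.66)
    = 27265 / 1329.4 ≈ 20.51 °C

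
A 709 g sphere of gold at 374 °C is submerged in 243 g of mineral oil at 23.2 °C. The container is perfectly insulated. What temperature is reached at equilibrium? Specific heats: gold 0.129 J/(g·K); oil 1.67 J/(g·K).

T_f ≈ 87.7 °C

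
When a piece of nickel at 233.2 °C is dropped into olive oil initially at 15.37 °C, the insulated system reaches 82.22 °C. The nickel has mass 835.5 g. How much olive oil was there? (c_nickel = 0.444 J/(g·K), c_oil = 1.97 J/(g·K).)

Heat lost by the nickel = heat gained by the oil:
835.5×0.444×(233.2 − 82.22) = m×1.97×(82.22 − 15.37)
131.69 m = 56008  ⇒  m ≈ 425.3 g

m ≈ 425 g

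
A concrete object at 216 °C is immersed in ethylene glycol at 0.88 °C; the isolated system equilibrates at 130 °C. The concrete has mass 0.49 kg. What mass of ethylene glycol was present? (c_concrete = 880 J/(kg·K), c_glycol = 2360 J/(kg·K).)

m ≈ 0.122 kg

Heat lost by the concrete = heat gained by the glycol:
0.49×880×(216 − 130) = m×2360×(130 − 0.88)
304723 m = 37083  ⇒  m ≈ 0.1217 kg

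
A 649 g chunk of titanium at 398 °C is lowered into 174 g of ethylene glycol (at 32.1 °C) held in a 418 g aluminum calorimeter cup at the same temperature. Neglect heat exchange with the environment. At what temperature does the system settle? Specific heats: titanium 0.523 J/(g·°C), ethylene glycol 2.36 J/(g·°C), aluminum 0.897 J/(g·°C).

T_f ≈ 142.5 °C

Taking heat into each body as positive, Σ m c ΔT = 0:
649×0.523×(T − 398) + 174×2.36×(T − 32.1) + 418×0.897×(T − 32.1) = 0
339.43(T − 398) + 410.64(T − 32.1) + 374.95(T − 32.1) = 0
(339.43 + 410.64 + 374.95) T = 339.43×398 + 410.64×32.1 + 374.95×32.1
T = 160309 / 1125 = 142 °C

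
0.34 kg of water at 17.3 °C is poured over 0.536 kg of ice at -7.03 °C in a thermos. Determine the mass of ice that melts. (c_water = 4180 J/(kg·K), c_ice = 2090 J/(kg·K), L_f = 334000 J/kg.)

Water can give up m c ΔT = 0.34×4180×17.3 = 24587 J before reaching 0 °C.
Warming the ice to 0 °C takes 0.536×2090×7.03 = 7875.3 J, leaving 16711 J for melting.
To melt every bit of ice: 0.536×334000 = 179024 J.
Since 16711 < 179024 J, not all the ice melts; equilibrium is at 0 °C.
Mass melted = 16711/334000 ≈ 0.05003 kg.

m_melted ≈ 0.05 kg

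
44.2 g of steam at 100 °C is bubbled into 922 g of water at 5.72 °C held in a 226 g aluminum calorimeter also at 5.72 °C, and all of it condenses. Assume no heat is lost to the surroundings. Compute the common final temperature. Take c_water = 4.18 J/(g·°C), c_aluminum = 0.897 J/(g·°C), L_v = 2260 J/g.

T_f ≈ 33.4 °C

Let T be the final temperature. ΣQ_i = 0:
latent heat released on condensation: 44.2×2260 = 99892; condensed water 100 °C→T: 184.76(T − 100); original water: 3854(T − 5.72); aluminum cup: 226×0.897×(T − 5.72) = 202.72(T − 5.72)
4241.4 T = 99892 + 18476 + 23204 = 141572
T ≈ 33.38 °C, under the boiling point, so the assumption holds.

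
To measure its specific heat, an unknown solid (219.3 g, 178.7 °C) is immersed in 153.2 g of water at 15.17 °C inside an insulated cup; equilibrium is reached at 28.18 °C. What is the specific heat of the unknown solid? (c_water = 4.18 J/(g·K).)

m_s c (T_s − T_f) = m_water c_water (T_f − T_0):
219.3·c·(178.7 − 28.18) = 153.2·4.18·(28.18 − 15.17)
33009 c = 8331.3  ⇒  c ≈ 0.2524 J/(g·K)

c ≈ 0.252 J/(g·K)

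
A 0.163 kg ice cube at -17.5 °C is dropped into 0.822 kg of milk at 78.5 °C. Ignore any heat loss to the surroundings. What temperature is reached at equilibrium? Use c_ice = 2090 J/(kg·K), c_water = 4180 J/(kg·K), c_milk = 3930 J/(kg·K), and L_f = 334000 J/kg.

Energy conservation, ΣQ = 0:
warm ice to 0 °C: 0.163·2090·(0 − (-17.5)) = 5961.7; latent heat to melt: 0.163·334000 = 54442; meltwater 0→T: 0.163·4180·T = 681.34 T; milk: 3230.5(T − 78.5)
3911.8 T = 253591 − 60404 = 193187
T ≈ 49.39 °C — above 0 °C, consistent with complete melting.

T_f ≈ 49.4 °C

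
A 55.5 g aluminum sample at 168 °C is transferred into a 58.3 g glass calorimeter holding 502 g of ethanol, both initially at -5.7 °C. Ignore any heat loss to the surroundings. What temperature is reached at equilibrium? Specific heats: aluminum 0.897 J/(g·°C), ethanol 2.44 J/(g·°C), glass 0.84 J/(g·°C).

Heat gained plus heat lost sum to zero:
55.5×0.897×(T − 168) + 502×2.44×(T − (-5.7)) + 58.3×0.84×(T − (-5.7)) = 0
49.78(T − 168) + 1224.9(T − (-5.7)) + 48.97(T − (-5.7)) = 0
1323.6 T = 1102.7
T ≈ 0.83 °C

T_f ≈ 0.8 °C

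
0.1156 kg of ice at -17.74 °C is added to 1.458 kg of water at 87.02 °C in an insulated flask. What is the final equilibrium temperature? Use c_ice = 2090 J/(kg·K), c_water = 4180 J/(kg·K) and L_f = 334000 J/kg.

T_f ≈ 74.1 °C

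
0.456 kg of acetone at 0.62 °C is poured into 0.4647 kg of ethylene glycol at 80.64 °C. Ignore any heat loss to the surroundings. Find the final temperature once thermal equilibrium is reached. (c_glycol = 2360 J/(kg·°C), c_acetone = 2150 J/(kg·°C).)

Heat gained plus heat lost sum to zero:
0.4647·2360·(T − 80.64) + 0.456·2150·(T − 0.62) = 0
(1096.7 + 980.4) T = 1096.7·80.64 + 980.4·0.62
T = 89045/2077.1 ≈ 42.87 °C

T_f ≈ 42.9 °C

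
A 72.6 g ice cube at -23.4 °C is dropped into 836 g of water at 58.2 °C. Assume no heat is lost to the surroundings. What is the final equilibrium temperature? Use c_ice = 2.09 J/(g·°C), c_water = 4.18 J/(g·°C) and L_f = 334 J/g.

Net heat exchanged in the isolated system is zero:
warm ice to 0 °C: 72.6×2.09×(0 − (-23.4)) = 3550.6; fusion: m_ice L_f = 72.6×334 = 24248; warm the meltwater: 303.47 T; water: 3494.5(T − 58.2)
3797.9 T = 203379 − 27799 = 175580
T ≈ 46.23 °C (positive, so assuming full melt was valid).

T_f ≈ 46.2 °C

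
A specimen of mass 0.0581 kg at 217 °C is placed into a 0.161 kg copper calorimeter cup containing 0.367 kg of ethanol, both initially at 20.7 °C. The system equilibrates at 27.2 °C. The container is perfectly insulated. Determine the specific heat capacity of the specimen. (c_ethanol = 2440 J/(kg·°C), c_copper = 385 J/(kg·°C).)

c ≈ 564 J/(kg·°C)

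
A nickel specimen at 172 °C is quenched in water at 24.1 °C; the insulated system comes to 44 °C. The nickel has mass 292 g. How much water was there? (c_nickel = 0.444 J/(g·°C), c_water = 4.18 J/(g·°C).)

Setting the total heat transfer to zero:
292×0.444×(44 − 172) + m×4.18×(44 − 24.1) = 0
83.18 m = 16595
m = 16595/83.18 ≈ 199.5 g

m ≈ 200 g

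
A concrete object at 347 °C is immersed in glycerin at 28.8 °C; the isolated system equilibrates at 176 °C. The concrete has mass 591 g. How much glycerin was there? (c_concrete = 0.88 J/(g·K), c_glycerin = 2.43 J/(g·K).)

Taking heat into each body as positive, Σ m c ΔT = 0:
591·0.88·(176 − 347) + m·2.43·(176 − 28.8) = 0
357.7 m = 88934
m = 88934/357.7 ≈ 248.6 g

m ≈ 249 g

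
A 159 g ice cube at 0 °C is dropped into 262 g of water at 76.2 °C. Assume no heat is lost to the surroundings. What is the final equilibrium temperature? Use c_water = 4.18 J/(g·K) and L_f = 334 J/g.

T_f ≈ 17.2 °C

Heat gained plus heat lost sum to zero:
melt ice: 159·334 = 53106; warm the meltwater: 664.62 T; water: 1095.2(T − 76.2)
1759.8 T = 83451 − 53106 = 30345
T ≈ 17.24 °C — above 0 °C, consistent with complete melting.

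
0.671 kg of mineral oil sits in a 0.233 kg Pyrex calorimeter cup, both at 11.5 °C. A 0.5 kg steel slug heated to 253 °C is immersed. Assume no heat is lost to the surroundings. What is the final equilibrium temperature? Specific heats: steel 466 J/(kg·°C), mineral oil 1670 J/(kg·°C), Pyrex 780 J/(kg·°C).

T_f = Σ m_i c_i T_i / Σ m_i c_i:
T_f = (233·253 + 1120.6·11.5 + 181.74·11.5) / (233 + 1120.6 + 181.74)
    = 73926 / 1535.3 ≈ 48.15 °C

T_f ≈ 48.2 °C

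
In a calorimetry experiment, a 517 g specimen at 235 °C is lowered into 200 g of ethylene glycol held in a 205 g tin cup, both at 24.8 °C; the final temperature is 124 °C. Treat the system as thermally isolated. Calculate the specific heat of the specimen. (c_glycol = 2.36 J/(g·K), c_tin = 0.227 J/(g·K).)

c ≈ 0.896 J/(g·K)

Let T be the final temperature. ΣQ_i = 0:
517·c·(124 − 235) + 200·2.36·(124 − 24.8) + 205·0.227·(124 − 24.8) = 0
-57387 c = -51439
c = -51439/-57387 ≈ 0.8963 J/(g·K)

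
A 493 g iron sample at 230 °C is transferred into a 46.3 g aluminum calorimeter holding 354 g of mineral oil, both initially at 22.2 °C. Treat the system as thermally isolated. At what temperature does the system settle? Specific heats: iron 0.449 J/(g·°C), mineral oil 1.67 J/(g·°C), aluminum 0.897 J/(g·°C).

Energy conservation, ΣQ = 0:
493×0.449×(T − 230) + 354×1.67×(T − 22.2) + 46.3×0.897×(T − 22.2) = 0
221.36(T − 230) + 591.18(T − 22.2) + 41.53(T − 22.2) = 0
854.07 T = 64958
T ≈ 76.06 °C

T_f ≈ 76.1 °C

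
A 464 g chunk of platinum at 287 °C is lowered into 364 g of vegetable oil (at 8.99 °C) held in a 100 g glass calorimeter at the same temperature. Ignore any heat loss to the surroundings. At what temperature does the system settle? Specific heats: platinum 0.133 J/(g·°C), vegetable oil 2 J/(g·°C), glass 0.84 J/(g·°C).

T_f ≈ 28.6 °C

Heat gained plus heat lost sum to zero:
464×0.133×(T − 287) + 364×2×(T − 8.99) + 100×0.84×(T − 8.99) = 0
61.71(T − 287) + 728(T − 8.99) + 84(T − 8.99) = 0
873.71 T = 25011
T ≈ 28.63 °C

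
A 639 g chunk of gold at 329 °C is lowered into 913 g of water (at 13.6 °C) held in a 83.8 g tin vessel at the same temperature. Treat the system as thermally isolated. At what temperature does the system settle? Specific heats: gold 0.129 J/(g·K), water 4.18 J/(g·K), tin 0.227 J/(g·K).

T_f ≈ 20.2 °C

Conservation of energy gives ΣQ = 0:
639·0.129·(T − 329) + 913·4.18·(T − 13.6) + 83.8·0.227·(T − 13.6) = 0
82.43(T − 329) + 3816.3(T − 13.6) + 19.02(T − 13.6) = 0
3917.8 T = 79281
T = 79281/3917.8 ≈ 20.24 °C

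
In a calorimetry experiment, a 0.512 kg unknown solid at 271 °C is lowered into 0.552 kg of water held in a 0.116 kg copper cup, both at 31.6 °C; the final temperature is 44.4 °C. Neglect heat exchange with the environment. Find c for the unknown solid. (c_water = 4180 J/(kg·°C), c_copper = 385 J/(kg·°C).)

c ≈ 259 J/(kg·°C)

Setting the total heat transfer to zero:
0.512·c·(44.4 − 271) + 0.552·4180·(44.4 − 31.6) + 0.116·385·(44.4 − 31.6) = 0
-116.02 c = -30106
c = -30106/-116.02 ≈ 259.5 J/(kg·°C)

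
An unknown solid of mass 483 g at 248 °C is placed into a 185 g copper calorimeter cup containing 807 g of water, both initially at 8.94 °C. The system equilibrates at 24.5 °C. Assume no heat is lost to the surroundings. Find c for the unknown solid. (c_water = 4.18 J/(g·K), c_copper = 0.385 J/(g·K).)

c ≈ 0.496 J/(g·K)

Let T be the final temperature. ΣQ_i = 0:
483·c·(24.5 − 248) + 807·4.18·(24.5 − 8.94) + 185·0.385·(24.5 − 8.94) = 0
-107950 c = -53596
c = -53596/-107950 ≈ 0.4965 J/(g·K)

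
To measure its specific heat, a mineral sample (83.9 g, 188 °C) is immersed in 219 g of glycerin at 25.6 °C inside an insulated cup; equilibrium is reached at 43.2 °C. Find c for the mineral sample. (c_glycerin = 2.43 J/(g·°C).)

c ≈ 0.771 J/(g·°C)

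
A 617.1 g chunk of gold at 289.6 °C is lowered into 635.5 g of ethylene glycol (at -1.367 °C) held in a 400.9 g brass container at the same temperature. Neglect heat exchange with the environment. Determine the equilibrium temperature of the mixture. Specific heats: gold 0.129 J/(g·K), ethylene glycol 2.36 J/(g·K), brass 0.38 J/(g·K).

T_f ≈ 12.0 °C

Conservation of energy gives ΣQ = 0:
617.1×0.129×(T − 289.6) + 635.5×2.36×(T − (-1.367)) + 400.9×0.38×(T − (-1.367)) = 0
79.61(T − 289.6) + 1499.8(T − (-1.367)) + 152.34(T − (-1.367)) = 0
1731.7 T = 20795
T = 20795/1731.7 ≈ 12.01 °C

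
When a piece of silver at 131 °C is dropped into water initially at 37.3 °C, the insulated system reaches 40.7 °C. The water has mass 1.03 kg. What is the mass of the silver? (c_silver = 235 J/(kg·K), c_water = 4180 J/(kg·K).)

Heat lost by the silver = heat gained by the water:
m·235·(131 − 40.7) = 1.03·4180·(40.7 − 37.3)
21220 m = 14638  ⇒  m ≈ 0.6898 kg

m ≈ 0.69 kg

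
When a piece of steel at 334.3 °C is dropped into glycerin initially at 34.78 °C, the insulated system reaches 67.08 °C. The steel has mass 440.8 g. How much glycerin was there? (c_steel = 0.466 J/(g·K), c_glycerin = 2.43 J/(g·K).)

m ≈ 699 g

|Q_steel| = |Q_glycerin|:
440.8·0.466·(334.3 − 67.08) = m·2.43·(67.08 − 34.78)
78.49 m = 54890  ⇒  m ≈ 699.3 g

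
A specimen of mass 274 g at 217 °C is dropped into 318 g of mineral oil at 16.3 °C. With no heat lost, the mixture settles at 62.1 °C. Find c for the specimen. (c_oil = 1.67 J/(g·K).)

c ≈ 0.573 J/(g·K)

Taking heat into each body as positive, Σ m c ΔT = 0:
274·c·(62.1 − 217) + 318·1.67·(62.1 − 16.3) = 0
-42443 c = -24323
c = -24323/-42443 ≈ 0.5731 J/(g·K)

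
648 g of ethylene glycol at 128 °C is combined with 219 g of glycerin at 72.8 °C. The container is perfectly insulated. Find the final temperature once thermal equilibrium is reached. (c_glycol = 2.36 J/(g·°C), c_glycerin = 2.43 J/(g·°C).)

Set heat shed by the hot body equal to heat absorbed by the cold body:
648·2.36·(128 − T) = 219·2.43·(T − 72.8)
1529.3(128 − T) = 532.17(T − 72.8)
2061.4 T = 234490  ⇒  T ≈ 113.75 °C

T_f ≈ 113.7 °C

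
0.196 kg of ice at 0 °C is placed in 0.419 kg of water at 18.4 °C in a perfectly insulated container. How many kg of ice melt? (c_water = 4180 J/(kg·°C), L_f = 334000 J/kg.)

Water can give up m c ΔT = 0.419·4180·18.4 = 32226 J before reaching 0 °C.
Melting all 0.196 kg of ice would need 0.196·334000 = 65464 J.
That's not enough to melt it all — equilibrium is at 0 °C with ice remaining.
m_melted·334000 = 32226  ⇒  m_melted ≈ 0.09649 kg.

m_melted ≈ 0.0965 kg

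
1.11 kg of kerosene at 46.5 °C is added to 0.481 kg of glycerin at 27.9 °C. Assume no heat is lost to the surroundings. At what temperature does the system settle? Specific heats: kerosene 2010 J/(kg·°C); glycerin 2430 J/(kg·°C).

|Q_kerosene| = |Q_glycerin|:
1.11×2010×(46.5 − T) = 0.481×2430×(T − 27.9)
2231.1(46.5 − T) = 1168.8(T − 27.9)
3399.9 T = 136357  ⇒  T ≈ 40.11 °C

T_f ≈ 40.1 °C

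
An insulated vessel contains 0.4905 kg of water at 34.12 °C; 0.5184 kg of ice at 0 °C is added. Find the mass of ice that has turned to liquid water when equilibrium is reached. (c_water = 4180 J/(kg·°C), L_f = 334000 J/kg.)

m_melted ≈ 0.209 kg

Heat available from the water dropping to 0 °C: 0.4905·4180·34.12 = 69956 J.
Fully melting the ice requires m_ice L_f = 0.5184·334000 = 173146 J.
Since 69956 < 173146 J, not all the ice melts; equilibrium is at 0 °C.
m_melt = 69956 / L_f = 0.2094 kg.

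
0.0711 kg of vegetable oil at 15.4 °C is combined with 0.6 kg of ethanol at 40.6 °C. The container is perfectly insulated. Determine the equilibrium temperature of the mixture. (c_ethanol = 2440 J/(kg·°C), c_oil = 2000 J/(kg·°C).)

T_f ≈ 38.4 °C

Conservation of energy gives ΣQ = 0:
0.6*2440*(T − 40.6) + 0.0711*2000*(T − 15.4) = 0
1464(T − 40.6) + 142.2(T − 15.4) = 0
(1464 + 142.2) T = 1464*40.6 + 142.2*15.4
T = 61628 / 1606.2 = 38.4 °C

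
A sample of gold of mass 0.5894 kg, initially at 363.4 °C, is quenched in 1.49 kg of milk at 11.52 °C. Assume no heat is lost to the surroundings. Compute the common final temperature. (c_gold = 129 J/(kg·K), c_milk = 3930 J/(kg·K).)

T_f ≈ 16.0 °C

Heat gained plus heat lost sum to zero:
0.5894·129·(T − 363.4) + 1.49·3930·(T − 11.52) = 0
76.03(T − 363.4) + 5855.7(T − 11.52) = 0
(76.03 + 5855.7) T = 76.03·363.4 + 5855.7·11.52
T = 95088 / 5931.7 = 16 °C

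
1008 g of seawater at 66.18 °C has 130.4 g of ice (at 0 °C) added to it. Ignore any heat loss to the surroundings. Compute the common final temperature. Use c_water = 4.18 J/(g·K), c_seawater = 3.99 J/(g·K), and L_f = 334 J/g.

T_f ≈ 48.7 °C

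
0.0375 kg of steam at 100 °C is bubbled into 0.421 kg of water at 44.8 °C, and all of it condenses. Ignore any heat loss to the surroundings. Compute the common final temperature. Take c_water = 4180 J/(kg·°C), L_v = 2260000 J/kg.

T_f ≈ 93.5 °C

Sum of m c ΔT and latent-heat terms is zero:
latent heat released on condensation: 0.0375·2260000 = 84750; condensate cools 100→T: 0.0375·4180·(T − 100) = 156.75(T − 100); original water: 1759.8(T − 44.8)
1916.5 T = 84750 + 15675 + 78838 = 179263
T ≈ 93.54 °C — below 100 °C, confirming all the steam condensed.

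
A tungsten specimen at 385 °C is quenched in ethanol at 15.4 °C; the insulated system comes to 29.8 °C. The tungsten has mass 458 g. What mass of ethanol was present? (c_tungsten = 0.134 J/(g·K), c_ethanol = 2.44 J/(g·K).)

|Q_tungsten| = |Q_ethanol|:
458×0.134×(385 − 29.8) = m×2.44×(29.8 − 15.4)
35.14 m = 21799  ⇒  m ≈ 620.4 g

m ≈ 620 g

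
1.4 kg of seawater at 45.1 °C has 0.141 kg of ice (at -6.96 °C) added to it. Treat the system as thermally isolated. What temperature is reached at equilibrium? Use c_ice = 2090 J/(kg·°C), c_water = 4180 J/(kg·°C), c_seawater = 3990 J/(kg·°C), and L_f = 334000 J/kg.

T_f ≈ 32.8 °C

Net heat exchanged in the isolated system is zero:
warm ice to 0 °C: 0.141×2090×(0 − (-6.96)) = 2051
  melt ice: 0.141×334000 = 47094
  meltwater 0→T: 0.141×4180×T = 589.38 T
  seawater cools: 1.4×3990×(T − 45.1) = 5586(T − 45.1)
6175.4 T = 251929 − 49145 = 202784
T ≈ 32.84 °C (positive, so assuming full melt was valid).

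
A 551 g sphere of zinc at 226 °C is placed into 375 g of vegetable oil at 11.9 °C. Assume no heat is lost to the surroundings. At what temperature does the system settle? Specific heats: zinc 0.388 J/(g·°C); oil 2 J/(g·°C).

With ΣQ=0 the equilibrium temperature is the m·c-weighted mean:
T_f = (213.79*226 + 750*11.9) / (213.79 + 750)
    = 57241 / 963.79 ≈ 59.39 °C

T_f ≈ 59.4 °C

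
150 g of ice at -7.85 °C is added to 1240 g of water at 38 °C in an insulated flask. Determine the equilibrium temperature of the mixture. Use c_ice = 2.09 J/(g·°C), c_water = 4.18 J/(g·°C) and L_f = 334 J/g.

T_f ≈ 24.9 °C

Conservation of energy gives ΣQ = 0:
warm ice to 0 °C: 150·2.09·(0 − (-7.85)) = 2461; latent heat to melt: 150·334 = 50100; warm the meltwater: 627 T; water: 5183.2(T − 38)
5810.2 T = 196962 − 52561 = 144401
T ≈ 24.85 °C. Since T > 0 °C, the all-ice-melts assumption holds.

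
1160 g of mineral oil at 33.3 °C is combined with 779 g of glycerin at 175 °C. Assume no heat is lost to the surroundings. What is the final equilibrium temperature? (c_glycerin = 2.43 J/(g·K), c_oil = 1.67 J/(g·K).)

Heat lost by the glycerin equals heat gained by the oil:
779×2.43×(175 − T) = 1160×1.67×(T − 33.3)
1893(175 − T) = 1937.2(T − 33.3)
3830.2 T = 395779  ⇒  T ≈ 103.33 °C

T_f ≈ 103.3 °C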